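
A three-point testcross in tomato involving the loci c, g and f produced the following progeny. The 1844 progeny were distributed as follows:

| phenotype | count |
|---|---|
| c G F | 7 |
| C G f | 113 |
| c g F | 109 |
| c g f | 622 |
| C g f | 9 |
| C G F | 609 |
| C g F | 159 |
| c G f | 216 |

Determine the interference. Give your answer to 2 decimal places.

The two most frequent reciprocal classes, C G F and c g f, are the parental types, so the F1 was C G F / c g f.
The two rarest classes, c G F and C g f, are the double crossovers. Comparing them with the parentals, only the c allele has switched, so c is the middle locus and the order is f – c – g.
f–c: (222 + 16)/1844 = 0.1291; c–g: (375 + 16)/1844 = 0.2120.
Expected DCO frequency = 0.1291 × 0.2120 ≈ 0.02737; observed = 16/1844 ≈ 0.00868.
Coefficient of coincidence = 0.00868/0.02737 ≈ 0.32; interference = 1 − 0.32 = 0.68.

0.68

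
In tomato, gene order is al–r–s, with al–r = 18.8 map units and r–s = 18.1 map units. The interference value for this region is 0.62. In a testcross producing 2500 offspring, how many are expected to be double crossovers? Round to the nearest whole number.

32

Map distances give recombination frequencies of 0.188 and 0.181 for the two intervals.
With interference 0.62 (so coincidence = 0.38), expected double-crossover frequency = 0.188 × 0.181 × 0.38 = 0.01293.
Expected number = 0.01293 × 2500 = 32.33 ≈ 32.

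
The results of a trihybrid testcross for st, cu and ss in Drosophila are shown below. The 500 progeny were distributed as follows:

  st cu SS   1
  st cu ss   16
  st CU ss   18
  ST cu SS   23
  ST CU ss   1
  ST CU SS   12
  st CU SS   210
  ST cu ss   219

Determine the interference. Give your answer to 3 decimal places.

0.225

The two most frequent reciprocal classes, ST cu ss and st CU SS, are the parental types, so the F1 was ST cu ss / st CU SS.
The two rarest classes, ST CU ss and st cu SS, are the double crossovers. Comparing them with the parentals, only the cu allele has switched, so cu is the middle locus and the order is st – cu – ss.
st–cu: (28 + 2)/500 = 0.0600; cu–ss: (41 + 2)/500 = 0.0860.
Expected DCO frequency = 0.0600 × 0.0860 ≈ 0.00516; observed = 2/500 ≈ 0.00400.
Coefficient of coincidence = 0.00400/0.00516 ≈ 0.775; interference = 1 − 0.775 = 0.225.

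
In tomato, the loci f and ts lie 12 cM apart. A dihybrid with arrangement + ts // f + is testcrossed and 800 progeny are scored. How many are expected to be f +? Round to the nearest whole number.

A map distance of 12 cM corresponds to a recombination frequency of 0.120.
The F1 is + ts / f +, so f + is a parental gamete class with expected frequency (1 − r)/2 = 0.880/2 = 0.4400.
Expected number = 0.4400 × 800 = 352.00 ≈ 352.

352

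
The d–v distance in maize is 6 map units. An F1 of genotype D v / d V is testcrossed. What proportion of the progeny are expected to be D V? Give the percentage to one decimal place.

A map distance of 6 map units corresponds to a recombination frequency of 0.060.
The F1 is D v / d V, so D V is a recombinant gamete class with expected frequency r/2 = 0.060/2 = 0.0300.
That is 0.0300 = 3.0% of the progeny.

3.0%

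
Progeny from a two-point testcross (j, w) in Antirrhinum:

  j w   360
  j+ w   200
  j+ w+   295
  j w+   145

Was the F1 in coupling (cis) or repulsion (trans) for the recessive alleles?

The two most frequent classes are j+ w+ (295) and j w (360); these are the parental (non-recombinant) types.
So the F1 carried j+ w+ on one chromosome and j w on the other — the recessive alleles are on the same chromosome (cis / coupling).

cis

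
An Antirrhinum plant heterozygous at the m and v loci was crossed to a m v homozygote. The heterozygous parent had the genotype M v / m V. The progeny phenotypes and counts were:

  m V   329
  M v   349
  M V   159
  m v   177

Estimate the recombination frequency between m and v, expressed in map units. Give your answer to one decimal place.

The recombinant classes are M V and m v: 159 + 177 = 336.
Recombination frequency = 336/1014 = 0.3314 ≈ 33.1%, i.e. 33.1 map units.

33.1 map units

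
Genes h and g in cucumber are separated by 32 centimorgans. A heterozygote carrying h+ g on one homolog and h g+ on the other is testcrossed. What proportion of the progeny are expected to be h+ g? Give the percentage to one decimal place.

A map distance of 32 centimorgans corresponds to a recombination frequency of 0.320.
The F1 is h+ g / h g+, so h+ g is a parental gamete class with expected frequency (1 − r)/2 = 0.680/2 = 0.3400.
That is 0.3400 = 34.0% of the progeny.

34.0%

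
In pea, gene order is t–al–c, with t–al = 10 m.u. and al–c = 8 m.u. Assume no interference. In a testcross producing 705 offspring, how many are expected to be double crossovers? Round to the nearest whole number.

Map distances give recombination frequencies of 0.100 and 0.080 for the two intervals.
With no interference, expected double-crossover frequency = 0.100 × 0.080 = 0.00800.
Expected number = 0.00800 × 705 = 5.64 ≈ 6.

6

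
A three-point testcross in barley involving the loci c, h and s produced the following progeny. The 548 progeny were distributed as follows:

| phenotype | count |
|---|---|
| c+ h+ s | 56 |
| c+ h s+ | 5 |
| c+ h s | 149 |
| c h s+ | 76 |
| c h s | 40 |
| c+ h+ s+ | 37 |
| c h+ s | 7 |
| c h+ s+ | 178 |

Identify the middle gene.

s

The two most frequent reciprocal classes, c+ h s and c h+ s+, are the parental types, so the F1 was c+ h s / c h+ s+.
The two rarest classes, c+ h s+ and c h+ s, are the double crossovers. Comparing them with the parentals, only the s allele has switched, so s is the middle locus and the order is h – s – c.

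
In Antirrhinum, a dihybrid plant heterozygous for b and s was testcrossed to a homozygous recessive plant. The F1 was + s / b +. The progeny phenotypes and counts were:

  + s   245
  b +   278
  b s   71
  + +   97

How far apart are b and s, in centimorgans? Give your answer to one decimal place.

The recombinant classes are + + and b s: 97 + 71 = 168.
Recombination frequency = 168/691 = 0.2431 ≈ 24.3%, i.e. 24.3 centimorgans.

24.3 centimorgans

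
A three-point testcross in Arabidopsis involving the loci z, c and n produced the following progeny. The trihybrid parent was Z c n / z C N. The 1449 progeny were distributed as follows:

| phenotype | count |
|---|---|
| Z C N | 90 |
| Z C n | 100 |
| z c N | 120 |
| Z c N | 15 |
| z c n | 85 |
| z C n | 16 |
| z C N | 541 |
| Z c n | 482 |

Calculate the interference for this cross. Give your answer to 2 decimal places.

0.13

The two rarest classes, Z c N and z C n, are the double crossovers. Comparing them with the parentals, only the n allele has switched, so n is the middle locus and the order is z – n – c.
z–n: (175 + 31)/1449 = 0.1422; n–c: (220 + 31)/1449 = 0.1732.
Expected DCO frequency = 0.1422 × 0.1732 ≈ 0.02463; observed = 31/1449 ≈ 0.02139.
Coefficient of coincidence = 0.02139/0.02463 ≈ 0.87; interference = 1 − 0.87 = 0.13.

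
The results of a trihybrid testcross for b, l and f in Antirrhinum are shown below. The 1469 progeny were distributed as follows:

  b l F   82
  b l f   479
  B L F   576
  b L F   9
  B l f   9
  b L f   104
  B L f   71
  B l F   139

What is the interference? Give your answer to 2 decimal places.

The two most frequent reciprocal classes, b l f and B L F, are the parental types, so the F1 was b l f / B L F.
The two rarest classes, B l f and b L F, are the double crossovers. Comparing them with the parentals, only the b allele has switched, so b is the middle locus and the order is l – b – f.
l–b: (243 + 18)/1469 = 0.1777; b–f: (153 + 18)/1469 = 0.1164.
Expected DCO frequency = 0.1777 × 0.1164 ≈ 0.02068; observed = 18/1469 ≈ 0.01225.
Coefficient of coincidence = 0.01225/0.02068 ≈ 0.59; interference = 1 − 0.59 = 0.41.

0.41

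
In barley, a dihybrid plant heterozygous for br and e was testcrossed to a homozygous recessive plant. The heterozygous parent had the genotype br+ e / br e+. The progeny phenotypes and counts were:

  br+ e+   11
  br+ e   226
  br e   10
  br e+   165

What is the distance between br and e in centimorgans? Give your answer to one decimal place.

5.1 centimorgans

The recombinant classes are br+ e+ and br e: 11 + 10 = 21.
Recombination frequency = 21/412 = 0.0510 ≈ 5.1%, i.e. 5.1 centimorgans.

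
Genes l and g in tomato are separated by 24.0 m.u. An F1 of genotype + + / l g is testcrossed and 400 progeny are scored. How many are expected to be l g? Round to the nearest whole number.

152

A map distance of 24.0 m.u. corresponds to a recombination frequency of 0.240.
The F1 is + + / l g, so l g is a parental gamete class with expected frequency (1 − r)/2 = 0.760/2 = 0.3800.
Expected number = 0.3800 × 400 = 152.00 ≈ 152.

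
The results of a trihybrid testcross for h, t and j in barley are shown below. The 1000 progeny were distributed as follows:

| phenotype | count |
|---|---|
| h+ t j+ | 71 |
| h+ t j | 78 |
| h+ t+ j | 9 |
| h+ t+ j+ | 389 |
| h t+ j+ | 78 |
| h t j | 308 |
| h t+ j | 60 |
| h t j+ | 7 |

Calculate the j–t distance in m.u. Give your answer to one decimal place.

14.7 m.u.

The two most frequent reciprocal classes, h+ t+ j+ and h t j, are the parental types, so the F1 was h+ t+ j+ / h t j.
The two rarest classes, h+ t+ j and h t j+, are the double crossovers. Comparing them with the parentals, only the j allele has switched, so j is the middle locus and the order is t – j – h.
Crossovers in the t–j interval produce the single-crossover classes h+ t j+ and h t+ j (71 + 60 = 131) plus the double crossovers (16).
RF(t–j) = (131 + 16) / 1000 = 147/1000 = 0.1470 → 14.7 m.u.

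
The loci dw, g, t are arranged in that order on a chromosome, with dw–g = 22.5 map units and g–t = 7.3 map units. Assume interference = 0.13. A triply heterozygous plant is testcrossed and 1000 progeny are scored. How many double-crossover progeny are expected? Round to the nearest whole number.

Map distances give recombination frequencies of 0.225 and 0.073 for the two intervals.
With interference 0.13 (so coincidence = 0.87), expected double-crossover frequency = 0.225 × 0.073 × 0.87 = 0.01429.
Expected number = 0.01429 × 1000 = 14.29 ≈ 14.

14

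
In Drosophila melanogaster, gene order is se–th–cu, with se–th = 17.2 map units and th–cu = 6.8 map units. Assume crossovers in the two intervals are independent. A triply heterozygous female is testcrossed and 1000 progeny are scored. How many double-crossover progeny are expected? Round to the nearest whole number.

12

Map distances give recombination frequencies of 0.172 and 0.068 for the two intervals.
With no interference, expected double-crossover frequency = 0.172 × 0.068 = 0.01170.
Expected number = 0.01170 × 1000 = 11.70 ≈ 12.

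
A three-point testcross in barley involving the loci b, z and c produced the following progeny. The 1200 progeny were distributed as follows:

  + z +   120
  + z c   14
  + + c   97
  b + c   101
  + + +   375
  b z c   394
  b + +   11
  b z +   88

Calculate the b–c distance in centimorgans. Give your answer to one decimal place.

The two most frequent reciprocal classes, b z c and + + +, are the parental types, so the F1 was b z c / + + +.
The two rarest classes, + z c and b + +, are the double crossovers. Comparing them with the parentals, only the b allele has switched, so b is the middle locus and the order is c – b – z.
Crossovers in the c–b interval produce the single-crossover classes b z + and + + c (88 + 97 = 185) plus the double crossovers (25).
RF(c–b) = (185 + 25) / 1200 = 210/1200 = 0.1750 → 17.5 centimorgans.

17.5 centimorgans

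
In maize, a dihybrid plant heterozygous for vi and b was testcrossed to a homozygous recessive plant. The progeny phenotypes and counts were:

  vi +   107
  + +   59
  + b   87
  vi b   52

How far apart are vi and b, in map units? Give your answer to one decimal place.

The two most frequent classes, + b (87) and vi + (107), are the parental types, so the F1 was + b / vi +.
The recombinant classes are + + and vi b: 59 + 52 = 111.
Recombination frequency = 111/305 = 0.3639 ≈ 36.4%, i.e. 36.4 map units.

36.4 map units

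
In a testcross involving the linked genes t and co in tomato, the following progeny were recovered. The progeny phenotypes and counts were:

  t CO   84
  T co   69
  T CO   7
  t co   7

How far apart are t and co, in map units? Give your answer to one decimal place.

8.4 map units

The two most frequent classes, T co (69) and t CO (84), are the parental types, so the F1 was T co / t CO.
The recombinant classes are T CO and t co: 7 + 7 = 14.
Recombination frequency = 14/167 = 0.0838 ≈ 8.4%, i.e. 8.4 map units.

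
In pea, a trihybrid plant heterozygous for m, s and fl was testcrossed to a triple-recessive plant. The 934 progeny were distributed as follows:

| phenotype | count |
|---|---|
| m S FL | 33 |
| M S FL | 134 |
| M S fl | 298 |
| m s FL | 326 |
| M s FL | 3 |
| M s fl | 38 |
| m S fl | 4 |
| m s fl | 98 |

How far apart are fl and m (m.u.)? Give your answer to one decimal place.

25.6 m.u.

The two most frequent reciprocal classes, m s FL and M S fl, are the parental types, so the F1 was m s FL / M S fl.
The two rarest classes, M s FL and m S fl, are the double crossovers. Comparing them with the parentals, only the m allele has switched, so m is the middle locus and the order is fl – m – s.
Crossovers in the fl–m interval produce the single-crossover classes m s fl and M S FL (98 + 134 = 232) plus the double crossovers (7).
RF(fl–m) = (232 + 7) / 934 = 239/934 = 0.2559 → 25.6 m.u.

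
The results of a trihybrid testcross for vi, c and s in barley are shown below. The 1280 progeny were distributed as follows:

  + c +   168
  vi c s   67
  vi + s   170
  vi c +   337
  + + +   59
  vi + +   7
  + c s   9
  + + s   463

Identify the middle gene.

The two most frequent reciprocal classes, + + s and vi c +, are the parental types, so the F1 was + + s / vi c +.
The two rarest classes, + c s and vi + +, are the double crossovers. Comparing them with the parentals, only the c allele has switched, so c is the middle locus and the order is s – c – vi.

c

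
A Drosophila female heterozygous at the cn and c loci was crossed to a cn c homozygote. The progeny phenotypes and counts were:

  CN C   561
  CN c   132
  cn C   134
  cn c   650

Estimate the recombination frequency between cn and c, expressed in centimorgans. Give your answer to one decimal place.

The two most frequent classes, CN C (561) and cn c (650), are the parental types, so the F1 was CN C / cn c.
The recombinant classes are CN c and cn C: 132 + 134 = 266.
Recombination frequency = 266/1477 = 0.1801 ≈ 18.0%, i.e. 18.0 centimorgans.

18.0 centimorgans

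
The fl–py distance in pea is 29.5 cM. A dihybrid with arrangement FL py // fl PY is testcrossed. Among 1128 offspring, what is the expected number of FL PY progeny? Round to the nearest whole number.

166

A map distance of 29.5 cM corresponds to a recombination frequency of 0.295.
The F1 is FL py / fl PY, so FL PY is a recombinant gamete class with expected frequency r/2 = 0.295/2 = 0.1475.
Expected number = 0.1475 × 1128 = 166.38 ≈ 166.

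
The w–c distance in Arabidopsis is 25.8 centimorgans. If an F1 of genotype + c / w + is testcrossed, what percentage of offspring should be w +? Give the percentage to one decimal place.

37.1%

A map distance of 25.8 centimorgans corresponds to a recombination frequency of 0.258.
The F1 is + c / w +, so w + is a parental gamete class with expected frequency (1 − r)/2 = 0.742/2 = 0.3710.
That is 0.3710 = 37.1% of the progeny.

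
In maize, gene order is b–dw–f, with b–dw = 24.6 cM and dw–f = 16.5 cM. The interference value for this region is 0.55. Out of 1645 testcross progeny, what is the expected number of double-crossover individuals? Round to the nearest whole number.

30

Map distances give recombination frequencies of 0.246 and 0.165 for the two intervals.
With interference 0.55 (so coincidence = 0.45), expected double-crossover frequency = 0.246 × 0.165 × 0.45 = 0.01827.
Expected number = 0.01827 × 1645 = 30.05 ≈ 30.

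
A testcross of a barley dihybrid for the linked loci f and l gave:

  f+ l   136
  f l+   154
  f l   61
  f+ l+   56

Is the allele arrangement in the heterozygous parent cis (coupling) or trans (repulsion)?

The two most frequent classes are f+ l (136) and f l+ (154); these are the parental (non-recombinant) types.
So the F1 carried f+ l on one chromosome and f l+ on the other — the recessive alleles are on opposite chromosomes (trans / repulsion).

trans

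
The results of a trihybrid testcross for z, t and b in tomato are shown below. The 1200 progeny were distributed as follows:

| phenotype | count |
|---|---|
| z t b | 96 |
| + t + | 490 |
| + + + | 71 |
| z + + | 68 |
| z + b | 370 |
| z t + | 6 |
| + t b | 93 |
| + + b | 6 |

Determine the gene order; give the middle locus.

The two most frequent reciprocal classes, + t + and z + b, are the parental types, so the F1 was + t + / z + b.
The two rarest classes, z t + and + + b, are the double crossovers. Comparing them with the parentals, only the z allele has switched, so z is the middle locus and the order is b – z – t.

z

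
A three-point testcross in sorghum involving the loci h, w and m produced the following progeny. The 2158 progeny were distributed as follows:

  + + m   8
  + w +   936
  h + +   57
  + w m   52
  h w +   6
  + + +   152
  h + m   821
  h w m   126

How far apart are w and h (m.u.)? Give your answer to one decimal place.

13.5 m.u.

The two most frequent reciprocal classes, + w + and h + m, are the parental types, so the F1 was + w + / h + m.
The two rarest classes, h w + and + + m, are the double crossovers. Comparing them with the parentals, only the h allele has switched, so h is the middle locus and the order is m – h – w.
Crossovers in the h–w interval produce the single-crossover classes + + + and h w m (152 + 126 = 278) plus the double crossovers (14).
RF(h–w) = (278 + 14) / 2158 = 292/2158 = 0.1353 → 13.5 m.u.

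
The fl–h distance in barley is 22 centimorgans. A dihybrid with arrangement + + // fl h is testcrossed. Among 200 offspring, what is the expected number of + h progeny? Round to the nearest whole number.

22

A map distance of 22 centimorgans corresponds to a recombination frequency of 0.220.
The F1 is + + / fl h, so + h is a recombinant gamete class with expected frequency r/2 = 0.220/2 = 0.1100.
Expected number = 0.1100 × 200 = 22.00 ≈ 22.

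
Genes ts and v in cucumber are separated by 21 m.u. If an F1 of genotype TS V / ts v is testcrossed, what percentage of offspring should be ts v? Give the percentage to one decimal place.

A map distance of 21 m.u. corresponds to a recombination frequency of 0.210.
The F1 is TS V / ts v, so ts v is a parental gamete class with expected frequency (1 − r)/2 = 0.790/2 = 0.3950.
That is 0.3950 = 39.5% of the progeny.

39.5%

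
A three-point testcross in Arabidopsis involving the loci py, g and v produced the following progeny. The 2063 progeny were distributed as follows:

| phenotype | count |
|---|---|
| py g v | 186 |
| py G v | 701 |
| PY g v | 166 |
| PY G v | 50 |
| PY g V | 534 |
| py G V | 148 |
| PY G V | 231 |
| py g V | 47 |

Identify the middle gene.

py

The two most frequent reciprocal classes, py G v and PY g V, are the parental types, so the F1 was py G v / PY g V.
The two rarest classes, PY G v and py g V, are the double crossovers. Comparing them with the parentals, only the py allele has switched, so py is the middle locus and the order is v – py – g.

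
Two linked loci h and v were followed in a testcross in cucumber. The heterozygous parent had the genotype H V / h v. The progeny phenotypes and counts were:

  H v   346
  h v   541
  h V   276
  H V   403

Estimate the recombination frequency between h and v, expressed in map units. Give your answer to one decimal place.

39.7 map units

The recombinant classes are H v and h V: 346 + 276 = 622.
Recombination frequency = 622/1566 = 0.3972 ≈ 39.7%, i.e. 39.7 map units.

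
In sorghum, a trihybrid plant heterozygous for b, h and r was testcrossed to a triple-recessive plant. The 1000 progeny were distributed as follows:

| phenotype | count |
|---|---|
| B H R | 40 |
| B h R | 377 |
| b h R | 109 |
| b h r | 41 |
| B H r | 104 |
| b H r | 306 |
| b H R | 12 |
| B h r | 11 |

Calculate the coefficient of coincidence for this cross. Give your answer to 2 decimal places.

The two most frequent reciprocal classes, B h R and b H r, are the parental types, so the F1 was B h R / b H r.
The two rarest classes, B h r and b H R, are the double crossovers. Comparing them with the parentals, only the r allele has switched, so r is the middle locus and the order is h – r – b.
h–r: (81 + 23)/1000 = 0.1040; r–b: (213 + 23)/1000 = 0.2360.
Expected DCO frequency = 0.1040 × 0.2360 ≈ 0.02454; observed = 23/1000 ≈ 0.02300.
Coefficient of coincidence = 0.02300/0.02454 ≈ 0.94.

0.94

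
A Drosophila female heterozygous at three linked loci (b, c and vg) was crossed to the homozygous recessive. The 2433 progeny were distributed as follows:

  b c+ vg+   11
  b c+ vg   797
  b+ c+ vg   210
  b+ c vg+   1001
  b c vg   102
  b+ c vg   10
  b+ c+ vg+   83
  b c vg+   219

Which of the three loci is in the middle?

The two most frequent reciprocal classes, b+ c vg+ and b c+ vg, are the parental types, so the F1 was b+ c vg+ / b c+ vg.
The two rarest classes, b+ c vg and b c+ vg+, are the double crossovers. Comparing them with the parentals, only the vg allele has switched, so vg is the middle locus and the order is c – vg – b.

vg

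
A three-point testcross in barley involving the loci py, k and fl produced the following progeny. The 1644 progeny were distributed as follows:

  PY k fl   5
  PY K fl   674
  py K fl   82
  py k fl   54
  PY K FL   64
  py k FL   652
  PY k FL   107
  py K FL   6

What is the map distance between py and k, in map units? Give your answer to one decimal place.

The two most frequent reciprocal classes, py k FL and PY K fl, are the parental types, so the F1 was py k FL / PY K fl.
The two rarest classes, py K FL and PY k fl, are the double crossovers. Comparing them with the parentals, only the k allele has switched, so k is the middle locus and the order is fl – k – py.
Crossovers in the k–py interval produce the single-crossover classes PY k FL and py K fl (107 + 82 = 189) plus the double crossovers (11).
RF(k–py) = (189 + 11) / 1644 = 200/1644 = 0.1217 → 12.2 map units.

12.2 map units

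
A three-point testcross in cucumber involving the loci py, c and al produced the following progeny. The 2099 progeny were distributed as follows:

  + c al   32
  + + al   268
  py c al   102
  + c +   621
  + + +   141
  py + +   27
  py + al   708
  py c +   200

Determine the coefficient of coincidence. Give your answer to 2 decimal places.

0.78

The two most frequent reciprocal classes, + c + and py + al, are the parental types, so the F1 was + c + / py + al.
The two rarest classes, + c al and py + +, are the double crossovers. Comparing them with the parentals, only the al allele has switched, so al is the middle locus and the order is py – al – c.
py–al: (468 + 59)/2099 = 0.2511; al–c: (243 + 59)/2099 = 0.1439.
Expected DCO frequency = 0.2511 × 0.1439 ≈ 0.03613; observed = 59/2099 ≈ 0.02811.
Coefficient of coincidence = 0.02811/0.03613 ≈ 0.78.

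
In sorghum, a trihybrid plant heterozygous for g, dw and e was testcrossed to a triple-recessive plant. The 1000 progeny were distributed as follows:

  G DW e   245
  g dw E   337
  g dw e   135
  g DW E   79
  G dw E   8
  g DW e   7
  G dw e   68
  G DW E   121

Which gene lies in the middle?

g

The two most frequent reciprocal classes, G DW e and g dw E, are the parental types, so the F1 was G DW e / g dw E.
The two rarest classes, g DW e and G dw E, are the double crossovers. Comparing them with the parentals, only the g allele has switched, so g is the middle locus and the order is dw – g – e.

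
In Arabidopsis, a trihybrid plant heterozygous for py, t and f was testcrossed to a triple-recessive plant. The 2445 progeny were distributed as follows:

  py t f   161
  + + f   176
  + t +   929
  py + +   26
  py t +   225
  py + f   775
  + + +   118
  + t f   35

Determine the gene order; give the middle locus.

The two most frequent reciprocal classes, py + f and + t +, are the parental types, so the F1 was py + f / + t +.
The two rarest classes, py + + and + t f, are the double crossovers. Comparing them with the parentals, only the f allele has switched, so f is the middle locus and the order is t – f – py.

f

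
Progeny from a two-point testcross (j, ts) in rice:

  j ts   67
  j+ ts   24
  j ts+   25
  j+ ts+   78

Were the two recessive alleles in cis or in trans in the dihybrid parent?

cis

The two most frequent classes are j+ ts+ (78) and j ts (67); these are the parental (non-recombinant) types.
So the F1 carried j+ ts+ on one chromosome and j ts on the other — the recessive alleles are on the same chromosome (cis / coupling).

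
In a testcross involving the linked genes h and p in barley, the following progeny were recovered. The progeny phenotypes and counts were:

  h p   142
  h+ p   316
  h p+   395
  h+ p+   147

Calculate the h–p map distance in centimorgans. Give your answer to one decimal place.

The two most frequent classes, h+ p (316) and h p+ (395), are the parental types, so the F1 was h+ p / h p+.
The recombinant classes are h+ p+ and h p: 147 + 142 = 289.
Recombination frequency = 289/1000 = 0.2890 ≈ 28.9%, i.e. 28.9 centimorgans.

28.9 centimorgans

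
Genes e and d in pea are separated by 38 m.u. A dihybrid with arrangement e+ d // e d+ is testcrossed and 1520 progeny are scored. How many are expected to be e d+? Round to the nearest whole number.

471

A map distance of 38 m.u. corresponds to a recombination frequency of 0.380.
The F1 is e+ d / e d+, so e d+ is a parental gamete class with expected frequency (1 − r)/2 = 0.620/2 = 0.3100.
Expected number = 0.3100 × 1520 = 471.20 ≈ 471.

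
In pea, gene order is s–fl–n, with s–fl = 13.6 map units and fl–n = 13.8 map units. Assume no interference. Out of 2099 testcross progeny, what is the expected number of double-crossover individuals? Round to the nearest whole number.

Map distances give recombination frequencies of 0.136 and 0.138 for the two intervals.
With no interference, expected double-crossover frequency = 0.136 × 0.138 = 0.01877.
Expected number = 0.01877 × 2099 = 39.39 ≈ 39.

39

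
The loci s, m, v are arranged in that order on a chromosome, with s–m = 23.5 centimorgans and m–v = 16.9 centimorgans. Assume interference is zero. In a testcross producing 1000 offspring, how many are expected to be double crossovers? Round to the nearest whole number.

40

Map distances give recombination frequencies of 0.235 and 0.169 for the two intervals.
With no interference, expected double-crossover frequency = 0.235 × 0.169 = 0.03971.
Expected number = 0.03971 × 1000 = 39.71 ≈ 40.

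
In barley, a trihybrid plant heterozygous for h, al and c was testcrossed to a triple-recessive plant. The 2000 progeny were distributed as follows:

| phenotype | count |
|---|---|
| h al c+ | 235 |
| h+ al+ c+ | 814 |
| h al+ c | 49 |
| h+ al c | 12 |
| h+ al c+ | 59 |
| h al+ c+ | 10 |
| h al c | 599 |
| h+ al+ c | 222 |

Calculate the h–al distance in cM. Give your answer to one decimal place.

6.5 cM

The two most frequent reciprocal classes, h+ al+ c+ and h al c, are the parental types, so the F1 was h+ al+ c+ / h al c.
The two rarest classes, h al+ c+ and h+ al c, are the double crossovers. Comparing them with the parentals, only the h allele has switched, so h is the middle locus and the order is al – h – c.
Crossovers in the al–h interval produce the single-crossover classes h+ al c+ and h al+ c (59 + 49 = 108) plus the double crossovers (22).
RF(al–h) = (108 + 22) / 2000 = 130/2000 = 0.0650 → 6.5 cM.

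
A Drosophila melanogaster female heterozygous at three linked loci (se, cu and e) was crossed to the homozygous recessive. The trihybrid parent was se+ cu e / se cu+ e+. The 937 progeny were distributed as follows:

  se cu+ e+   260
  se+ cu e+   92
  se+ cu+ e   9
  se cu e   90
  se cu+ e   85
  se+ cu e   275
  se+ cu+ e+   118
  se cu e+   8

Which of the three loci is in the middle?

The two rarest classes, se+ cu+ e and se cu e+, are the double crossovers. Comparing them with the parentals, only the cu allele has switched, so cu is the middle locus and the order is se – cu – e.

cu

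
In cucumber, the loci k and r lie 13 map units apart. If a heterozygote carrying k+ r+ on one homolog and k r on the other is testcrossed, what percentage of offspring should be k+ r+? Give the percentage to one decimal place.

43.5%

A map distance of 13 map units corresponds to a recombination frequency of 0.130.
The F1 is k+ r+ / k r, so k+ r+ is a parental gamete class with expected frequency (1 − r)/2 = 0.870/2 = 0.4350.
That is 0.4350 = 43.5% of the progeny.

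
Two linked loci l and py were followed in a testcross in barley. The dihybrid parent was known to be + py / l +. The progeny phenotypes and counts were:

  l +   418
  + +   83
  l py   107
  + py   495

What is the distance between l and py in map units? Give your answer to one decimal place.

17.2 map units

The recombinant classes are + + and l py: 83 + 107 = 190.
Recombination frequency = 190/1103 = 0.1723 ≈ 17.2%, i.e. 17.2 map units.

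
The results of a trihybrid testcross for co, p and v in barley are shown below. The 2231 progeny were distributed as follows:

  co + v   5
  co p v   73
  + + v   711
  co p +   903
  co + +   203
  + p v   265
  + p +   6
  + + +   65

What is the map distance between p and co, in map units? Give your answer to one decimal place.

The two most frequent reciprocal classes, co p + and + + v, are the parental types, so the F1 was co p + / + + v.
The two rarest classes, + p + and co + v, are the double crossovers. Comparing them with the parentals, only the co allele has switched, so co is the middle locus and the order is v – co – p.
Crossovers in the co–p interval produce the single-crossover classes co + + and + p v (203 + 265 = 468) plus the double crossovers (11).
RF(co–p) = (468 + 11) / 2231 = 479/2231 = 0.2147 → 21.5 map units.

21.5 map units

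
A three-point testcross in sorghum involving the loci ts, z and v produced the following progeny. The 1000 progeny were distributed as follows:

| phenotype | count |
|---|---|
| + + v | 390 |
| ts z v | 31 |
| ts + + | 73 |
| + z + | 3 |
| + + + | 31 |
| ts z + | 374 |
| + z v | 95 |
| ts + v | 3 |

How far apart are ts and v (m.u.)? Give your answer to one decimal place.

The two most frequent reciprocal classes, ts z + and + + v, are the parental types, so the F1 was ts z + / + + v.
The two rarest classes, + z + and ts + v, are the double crossovers. Comparing them with the parentals, only the ts allele has switched, so ts is the middle locus and the order is z – ts – v.
Crossovers in the ts–v interval produce the single-crossover classes ts z v and + + + (31 + 31 = 62) plus the double crossovers (6).
RF(ts–v) = (62 + 6) / 1000 = 68/1000 = 0.0680 → 6.8 m.u.

6.8 m.u.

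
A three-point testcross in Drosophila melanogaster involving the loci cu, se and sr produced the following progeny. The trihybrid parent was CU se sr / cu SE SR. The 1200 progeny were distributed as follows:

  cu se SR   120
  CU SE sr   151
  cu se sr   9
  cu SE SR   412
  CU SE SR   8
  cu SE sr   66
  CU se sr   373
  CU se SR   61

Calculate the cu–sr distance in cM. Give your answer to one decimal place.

The two rarest classes, cu se sr and CU SE SR, are the double crossovers. Comparing them with the parentals, only the cu allele has switched, so cu is the middle locus and the order is se – cu – sr.
Crossovers in the cu–sr interval produce the single-crossover classes CU se SR and cu SE sr (61 + 66 = 127) plus the double crossovers (17).
RF(cu–sr) = (127 + 17) / 1200 = 144/1200 = 0.1200 → 12.0 cM.

12.0 cM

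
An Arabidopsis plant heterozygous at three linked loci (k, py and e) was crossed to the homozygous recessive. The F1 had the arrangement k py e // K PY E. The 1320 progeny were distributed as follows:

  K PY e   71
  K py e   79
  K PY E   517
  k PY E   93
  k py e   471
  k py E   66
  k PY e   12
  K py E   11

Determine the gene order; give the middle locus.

The two rarest classes, k PY e and K py E, are the double crossovers. Comparing them with the parentals, only the py allele has switched, so py is the middle locus and the order is e – py – k.

py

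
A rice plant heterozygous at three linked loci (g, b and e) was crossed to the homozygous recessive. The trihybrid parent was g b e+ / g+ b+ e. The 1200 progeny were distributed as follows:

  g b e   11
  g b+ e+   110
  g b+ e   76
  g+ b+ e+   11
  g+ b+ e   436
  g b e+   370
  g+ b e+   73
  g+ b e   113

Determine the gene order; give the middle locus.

The two rarest classes, g b e and g+ b+ e+, are the double crossovers. Comparing them with the parentals, only the e allele has switched, so e is the middle locus and the order is b – e – g.

e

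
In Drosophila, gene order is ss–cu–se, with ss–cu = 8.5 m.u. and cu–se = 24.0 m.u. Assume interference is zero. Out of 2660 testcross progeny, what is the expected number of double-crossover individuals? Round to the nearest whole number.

Map distances give recombination frequencies of 0.085 and 0.240 for the two intervals.
With no interference, expected double-crossover frequency = 0.085 × 0.240 = 0.02040.
Expected number = 0.02040 × 2660 = 54.26 ≈ 54.

54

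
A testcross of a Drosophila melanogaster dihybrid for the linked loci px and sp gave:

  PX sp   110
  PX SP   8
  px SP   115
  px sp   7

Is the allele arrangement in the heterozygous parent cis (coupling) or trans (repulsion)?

trans

The two most frequent classes are PX sp (110) and px SP (115); these are the parental (non-recombinant) types.
So the F1 carried PX sp on one chromosome and px SP on the other — the recessive alleles are on opposite chromosomes (trans / repulsion).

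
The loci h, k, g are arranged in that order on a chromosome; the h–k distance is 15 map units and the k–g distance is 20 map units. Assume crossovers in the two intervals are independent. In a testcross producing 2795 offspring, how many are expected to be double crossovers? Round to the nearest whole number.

Map distances give recombination frequencies of 0.150 and 0.200 for the two intervals.
With no interference, expected double-crossover frequency = 0.150 × 0.200 = 0.03000.
Expected number = 0.03000 × 2795 = 83.85 ≈ 84.

84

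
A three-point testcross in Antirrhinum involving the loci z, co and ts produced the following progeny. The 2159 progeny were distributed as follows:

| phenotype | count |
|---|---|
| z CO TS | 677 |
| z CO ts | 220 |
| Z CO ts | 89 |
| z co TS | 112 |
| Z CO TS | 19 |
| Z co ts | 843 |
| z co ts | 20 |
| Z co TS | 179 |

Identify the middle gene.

z

The two most frequent reciprocal classes, Z co ts and z CO TS, are the parental types, so the F1 was Z co ts / z CO TS.
The two rarest classes, z co ts and Z CO TS, are the double crossovers. Comparing them with the parentals, only the z allele has switched, so z is the middle locus and the order is ts – z – co.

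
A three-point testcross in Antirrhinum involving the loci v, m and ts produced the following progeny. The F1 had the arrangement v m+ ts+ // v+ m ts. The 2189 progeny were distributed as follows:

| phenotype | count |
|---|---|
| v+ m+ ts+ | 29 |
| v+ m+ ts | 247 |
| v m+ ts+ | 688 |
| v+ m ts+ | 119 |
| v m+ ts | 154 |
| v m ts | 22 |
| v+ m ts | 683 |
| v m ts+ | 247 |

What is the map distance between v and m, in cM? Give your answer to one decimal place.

24.9 cM

The two rarest classes, v+ m+ ts+ and v m ts, are the double crossovers. Comparing them with the parentals, only the v allele has switched, so v is the middle locus and the order is ts – v – m.
Crossovers in the v–m interval produce the single-crossover classes v m ts+ and v+ m+ ts (247 + 247 = 494) plus the double crossovers (51).
RF(v–m) = (494 + 51) / 2189 = 545/2189 = 0.2490 → 24.9 cM.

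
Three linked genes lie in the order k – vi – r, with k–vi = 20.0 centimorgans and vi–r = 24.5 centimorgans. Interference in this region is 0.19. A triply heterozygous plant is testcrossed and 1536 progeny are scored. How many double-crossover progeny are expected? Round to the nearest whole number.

61

Map distances give recombination frequencies of 0.200 and 0.245 for the two intervals.
With interference 0.19 (so coincidence = 0.81), expected double-crossover frequency = 0.200 × 0.245 × 0.81 = 0.03969.
Expected number = 0.03969 × 1536 = 60.96 ≈ 61.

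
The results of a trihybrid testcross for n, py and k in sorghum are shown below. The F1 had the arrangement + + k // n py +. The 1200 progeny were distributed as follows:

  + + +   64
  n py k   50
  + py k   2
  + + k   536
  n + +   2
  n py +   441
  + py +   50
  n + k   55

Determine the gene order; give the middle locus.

The two rarest classes, + py k and n + +, are the double crossovers. Comparing them with the parentals, only the py allele has switched, so py is the middle locus and the order is n – py – k.

py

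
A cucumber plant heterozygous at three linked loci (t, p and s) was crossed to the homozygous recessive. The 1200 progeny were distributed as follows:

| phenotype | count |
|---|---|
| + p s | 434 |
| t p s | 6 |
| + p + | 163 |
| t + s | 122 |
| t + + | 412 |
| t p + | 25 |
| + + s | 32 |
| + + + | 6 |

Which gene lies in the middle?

The two most frequent reciprocal classes, t + + and + p s, are the parental types, so the F1 was t + + / + p s.
The two rarest classes, + + + and t p s, are the double crossovers. Comparing them with the parentals, only the t allele has switched, so t is the middle locus and the order is s – t – p.

t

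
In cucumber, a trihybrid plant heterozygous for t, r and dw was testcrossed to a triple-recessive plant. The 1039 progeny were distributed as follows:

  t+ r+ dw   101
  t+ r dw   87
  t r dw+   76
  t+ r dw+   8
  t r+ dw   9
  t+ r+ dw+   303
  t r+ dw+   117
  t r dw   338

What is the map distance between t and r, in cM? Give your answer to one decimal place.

21.3 cM

The two most frequent reciprocal classes, t r dw and t+ r+ dw+, are the parental types, so the F1 was t r dw / t+ r+ dw+.
The two rarest classes, t r+ dw and t+ r dw+, are the double crossovers. Comparing them with the parentals, only the r allele has switched, so r is the middle locus and the order is dw – r – t.
Crossovers in the r–t interval produce the single-crossover classes t+ r dw and t r+ dw+ (87 + 117 = 204) plus the double crossovers (17).
RF(r–t) = (204 + 17) / 1039 = 221/1039 = 0.2127 → 21.3 cM.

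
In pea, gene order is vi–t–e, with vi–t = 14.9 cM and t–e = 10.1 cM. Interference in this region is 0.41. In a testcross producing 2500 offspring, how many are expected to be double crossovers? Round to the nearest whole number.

Map distances give recombination frequencies of 0.149 and 0.101 for the two intervals.
With interference 0.41 (so coincidence = 0.59), expected double-crossover frequency = 0.149 × 0.101 × 0.59 = 0.00888.
Expected number = 0.00888 × 2500 = 22.20 ≈ 22.

22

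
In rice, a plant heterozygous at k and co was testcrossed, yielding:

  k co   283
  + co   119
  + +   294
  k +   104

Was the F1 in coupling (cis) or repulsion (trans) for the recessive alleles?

cis

The two most frequent classes are + + (294) and k co (283); these are the parental (non-recombinant) types.
So the F1 carried + + on one chromosome and k co on the other — the recessive alleles are on the same chromosome (cis / coupling).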